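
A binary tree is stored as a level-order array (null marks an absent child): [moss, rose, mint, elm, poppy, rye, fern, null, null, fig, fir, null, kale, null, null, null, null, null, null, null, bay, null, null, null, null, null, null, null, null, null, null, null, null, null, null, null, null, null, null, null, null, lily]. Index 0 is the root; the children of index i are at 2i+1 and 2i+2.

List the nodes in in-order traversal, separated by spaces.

In-order visits the left subtree, then the node, then the right subtree.
At moss: go left to rose.
  At rose: go left to elm.
    elm is a leaf — visit elm.
  Visit rose.
  At rose: go right to poppy.
    At poppy: go left to fig.
      At fig: no left child.
      Visit fig.
      At fig: go right to bay.
        At bay: go left to lily.
          lily is a leaf — visit lily.
        Visit bay.
        At bay: no right child.
    Visit poppy.
    At poppy: go right to fir.
      fir is a leaf — visit fir.
Visit moss.
At moss: go right to mint.
  At mint: go left to rye.
    At rye: no left child.
    Visit rye.
    At rye: go right to kale.
      kale is a leaf — visit kale.
  Visit mint.
  At mint: go right to fern.
    fern is a leaf — visit fern.

elm rose fig lily bay poppy fir moss rye kale mint fern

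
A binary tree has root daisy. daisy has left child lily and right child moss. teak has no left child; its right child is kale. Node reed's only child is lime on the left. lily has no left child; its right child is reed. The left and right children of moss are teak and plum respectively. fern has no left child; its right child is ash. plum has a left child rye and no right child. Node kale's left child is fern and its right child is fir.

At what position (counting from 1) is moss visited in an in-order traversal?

In-order visits the left subtree, then the node, then the right subtree.
At daisy: go left to lily.
  At lily: no left child.
  Visit lily.
  At lily: go right to reed.
    At reed: go left to lime.
      lime is a leaf — visit lime.
    Visit reed.
    At reed: no right child.
Visit daisy.
At daisy: go right to moss.
  At moss: go left to teak.
    At teak: no left child.
    Visit teak.
    At teak: go right to kale.
      At kale: go left to fern.
        At fern: no left child.
        Visit fern.
        At fern: go right to ash.
          ash is a leaf — visit ash.
      Visit kale.
      At kale: go right to fir.
        fir is a leaf — visit fir.
  Visit moss.
  At moss: go right to plum.
    At plum: go left to rye.
      rye is a leaf — visit rye.
    Visit plum.
    At plum: no right child.
Full in-order sequence: lily, lime, reed, daisy, teak, fern, ash, kale, fir, moss, rye, plum.

10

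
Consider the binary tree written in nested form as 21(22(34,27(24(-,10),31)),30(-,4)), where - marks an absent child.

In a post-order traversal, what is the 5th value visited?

27

Post-order visits the left subtree, then the right subtree, then the node.
At 21: go left to 22.
  At 22: go left to 34.
    34 is a leaf — visit 34.
  At 22: go right to 27.
    At 27: go left to 24.
      At 24: no left child.
      At 24: go right to 10.
        10 is a leaf — visit 10.
      Visit 24.
    At 27: go right to 31.
      31 is a leaf — visit 31.
    Visit 27.
  Visit 22.
At 21: go right to 30.
  At 30: no left child.
  At 30: go right to 4.
    4 is a leaf — visit 4.
  Visit 30.
Visit 21.
Full post-order sequence: 34, 10, 24, 31, 27, 22, 4, 30, 21.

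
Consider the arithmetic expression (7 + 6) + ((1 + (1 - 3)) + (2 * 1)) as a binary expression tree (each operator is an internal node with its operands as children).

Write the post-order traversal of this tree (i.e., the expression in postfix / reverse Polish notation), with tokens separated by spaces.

Post-order on an expression tree gives postfix notation: for each operator, emit left operand, right operand, then the operator.

7 6 + 1 1 3 - + 2 1 * + +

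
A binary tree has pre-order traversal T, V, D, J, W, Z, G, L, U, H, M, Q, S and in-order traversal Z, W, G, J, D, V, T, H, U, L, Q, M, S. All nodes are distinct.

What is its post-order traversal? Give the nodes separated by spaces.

The first element of pre-order is the root; it splits in-order into left and right subtrees.
Root T: left subtree has 6 nodes {Z, W, G, J, D, V}, right has 6 {H, U, L, Q, M, S}.
  Root V: left subtree has 5 nodes {Z, W, G, J, D}, right has 0 { }.
    Root D: left subtree has 4 nodes {Z, W, G, J}, right has 0 { }.
      Root J: left subtree has 3 nodes {Z, W, G}, right has 0 { }.
        Root W: left subtree has 1 node {Z}, right has 1 {G}.
  Root L: left subtree has 2 nodes {H, U}, right has 3 {Q, M, S}.
    Root U: left subtree has 1 node {H}, right has 0 { }.
    Root M: left subtree has 1 node {Q}, right has 1 {S}.

Z G W J D V H U Q S M L T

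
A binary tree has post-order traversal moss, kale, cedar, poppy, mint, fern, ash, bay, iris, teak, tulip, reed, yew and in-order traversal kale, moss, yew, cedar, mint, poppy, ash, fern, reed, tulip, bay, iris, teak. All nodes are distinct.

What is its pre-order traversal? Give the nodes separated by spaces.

yew kale moss reed ash mint cedar poppy fern tulip teak iris bay

The last element of post-order is the root; it splits in-order into left and right subtrees.
Root yew: left subtree has 2 nodes {kale, moss}, right has 10 {cedar, mint, poppy, ash, fern, reed, tulip, bay, iris, teak}.
  Root kale: left subtree has 0 nodes { }, right has 1 {moss}.
  Root reed: left subtree has 5 nodes {cedar, mint, poppy, ash, fern}, right has 4 {tulip, bay, iris, teak}.
    Root ash: left subtree has 3 nodes {cedar, mint, poppy}, right has 1 {fern}.
      Root mint: left subtree has 1 node {cedar}, right has 1 {poppy}.
    Root tulip: left subtree has 0 nodes { }, right has 3 {bay, iris, teak}.
      Root teak: left subtree has 2 nodes {bay, iris}, right has 0 { }.
        Root iris: left subtree has 1 node {bay}, right has 0 { }.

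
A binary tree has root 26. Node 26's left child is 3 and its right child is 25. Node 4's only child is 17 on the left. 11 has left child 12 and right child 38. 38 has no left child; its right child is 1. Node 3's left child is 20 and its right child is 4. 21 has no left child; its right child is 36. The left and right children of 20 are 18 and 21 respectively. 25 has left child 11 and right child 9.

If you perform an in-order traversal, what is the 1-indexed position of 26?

In-order visits the left subtree, then the node, then the right subtree.
At 26: go left to 3.
  At 3: go left to 20.
    At 20: go left to 18.
      18 is a leaf — visit 18.
    Visit 20.
    At 20: go right to 21.
      At 21: no left child.
      Visit 21.
      At 21: go right to 36.
        36 is a leaf — visit 36.
  Visit 3.
  At 3: go right to 4.
    At 4: go left to 17.
      17 is a leaf — visit 17.
    Visit 4.
    At 4: no right child.
Visit 26.
At 26: go right to 25.
  At 25: go left to 11.
    At 11: go left to 12.
      12 is a leaf — visit 12.
    Visit 11.
    At 11: go right to 38.
      At 38: no left child.
      Visit 38.
      At 38: go right to 1.
        1 is a leaf — visit 1.
  Visit 25.
  At 25: go right to 9.
    9 is a leaf — visit 9.
Full in-order sequence: 18, 20, 21, 36, 3, 17, 4, 26, 12, 11, 38, 1, 25, 9.

8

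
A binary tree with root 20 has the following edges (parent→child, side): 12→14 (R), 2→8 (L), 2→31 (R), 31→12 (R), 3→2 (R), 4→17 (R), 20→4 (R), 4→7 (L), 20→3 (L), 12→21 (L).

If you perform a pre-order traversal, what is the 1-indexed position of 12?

6

Pre-order visits the node, then its left subtree, then its right subtree.
Visit 20.
At 20: go left to 3.
  Visit 3.
  At 3: no left child.
  At 3: go right to 2.
    Visit 2.
    At 2: go left to 8.
      8 is a leaf — visit 8.
    At 2: go right to 31.
      Visit 31.
      At 31: no left child.
      At 31: go right to 12.
        Visit 12.
        At 12: go left to 21.
          21 is a leaf — visit 21.
        At 12: go right to 14.
          14 is a leaf — visit 14.
At 20: go right to 4.
  Visit 4.
  At 4: go left to 7.
    7 is a leaf — visit 7.
  At 4: go right to 17.
    17 is a leaf — visit 17.
Full pre-order sequence: 20, 3, 2, 8, 31, 12, 21, 14, 4, 7, 17.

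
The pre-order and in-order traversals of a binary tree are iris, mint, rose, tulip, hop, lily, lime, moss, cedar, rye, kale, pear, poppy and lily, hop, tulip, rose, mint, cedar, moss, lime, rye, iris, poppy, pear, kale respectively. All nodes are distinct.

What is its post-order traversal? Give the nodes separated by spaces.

The first element of pre-order is the root; it splits in-order into left and right subtrees.
Root iris: left subtree has 9 nodes {lily, hop, tulip, rose, mint, cedar, moss, lime, rye}, right has 3 {poppy, pear, kale}.
  Root mint: left subtree has 4 nodes {lily, hop, tulip, rose}, right has 4 {cedar, moss, lime, rye}.
    Root rose: left subtree has 3 nodes {lily, hop, tulip}, right has 0 { }.
      Root tulip: left subtree has 2 nodes {lily, hop}, right has 0 { }.
        Root hop: left subtree has 1 node {lily}, right has 0 { }.
    Root lime: left subtree has 2 nodes {cedar, moss}, right has 1 {rye}.
      Root moss: left subtree has 1 node {cedar}, right has 0 { }.
  Root kale: left subtree has 2 nodes {poppy, pear}, right has 0 { }.
    Root pear: left subtree has 1 node {poppy}, right has 0 { }.

lily hop tulip rose cedar moss rye lime mint poppy pear kale iris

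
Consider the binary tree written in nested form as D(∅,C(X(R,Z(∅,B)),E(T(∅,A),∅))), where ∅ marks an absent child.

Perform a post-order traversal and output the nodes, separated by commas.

Post-order visits the left subtree, then the right subtree, then the node.
At D: no left child.
At D: go right to C.
  At C: go left to X.
    At X: go left to R.
      R is a leaf — visit R.
    At X: go right to Z.
      At Z: no left child.
      At Z: go right to B.
        B is a leaf — visit B.
      Visit Z.
    Visit X.
  At C: go right to E.
    At E: go left to T.
      At T: no left child.
      At T: go right to A.
        A is a leaf — visit A.
      Visit T.
    At E: no right child.
    Visit E.
  Visit C.
Visit D.

R, B, Z, X, A, T, E, C, D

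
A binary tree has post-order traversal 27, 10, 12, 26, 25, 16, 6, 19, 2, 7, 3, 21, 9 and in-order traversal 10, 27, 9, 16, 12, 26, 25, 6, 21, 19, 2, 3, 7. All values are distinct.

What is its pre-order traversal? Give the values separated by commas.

9, 10, 27, 21, 6, 16, 25, 26, 12, 3, 2, 19, 7

The last element of post-order is the root; it splits in-order into left and right subtrees.
Root 9: left subtree has 2 nodes {10, 27}, right has 10 {16, 12, 26, 25, 6, 21, 19, 2, 3, 7}.
  Root 10: left subtree has 0 nodes { }, right has 1 {27}.
  Root 21: left subtree has 5 nodes {16, 12, 26, 25, 6}, right has 4 {19, 2, 3, 7}.
    Root 6: left subtree has 4 nodes {16, 12, 26, 25}, right has 0 { }.
      Root 16: left subtree has 0 nodes { }, right has 3 {12, 26, 25}.
        Root 25: left subtree has 2 nodes {12, 26}, right has 0 { }.
          Root 26: left subtree has 1 node {12}, right has 0 { }.
    Root 3: left subtree has 2 nodes {19, 2}, right has 1 {7}.
      Root 2: left subtree has 1 node {19}, right has 0 { }.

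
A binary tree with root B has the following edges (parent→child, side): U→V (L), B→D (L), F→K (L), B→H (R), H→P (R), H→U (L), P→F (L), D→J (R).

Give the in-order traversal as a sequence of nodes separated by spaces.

D J B V U H K F P

In-order visits the left subtree, then the node, then the right subtree.
At B: go left to D.
  At D: no left child.
  Visit D.
  At D: go right to J.
    J is a leaf — visit J.
Visit B.
At B: go right to H.
  At H: go left to U.
    At U: go left to V.
      V is a leaf — visit V.
    Visit U.
    At U: no right child.
  Visit H.
  At H: go right to P.
    At P: go left to F.
      At F: go left to K.
        K is a leaf — visit K.
      Visit F.
      At F: no right child.
    Visit P.
    At P: no right child.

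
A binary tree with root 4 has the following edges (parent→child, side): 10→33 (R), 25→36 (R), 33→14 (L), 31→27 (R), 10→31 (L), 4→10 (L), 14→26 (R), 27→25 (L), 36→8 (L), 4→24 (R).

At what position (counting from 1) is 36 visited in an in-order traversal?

4

In-order visits the left subtree, then the node, then the right subtree.
At 4: go left to 10.
  At 10: go left to 31.
    At 31: no left child.
    Visit 31.
    At 31: go right to 27.
      At 27: go left to 25.
        At 25: no left child.
        Visit 25.
        At 25: go right to 36.
          At 36: go left to 8.
            8 is a leaf — visit 8.
          Visit 36.
          At 36: no right child.
      Visit 27.
      At 27: no right child.
  Visit 10.
  At 10: go right to 33.
    At 33: go left to 14.
      At 14: no left child.
      Visit 14.
      At 14: go right to 26.
        26 is a leaf — visit 26.
    Visit 33.
    At 33: no right child.
Visit 4.
At 4: go right to 24.
  24 is a leaf — visit 24.
Full in-order sequence: 31, 25, 8, 36, 27, 10, 14, 26, 33, 4, 24.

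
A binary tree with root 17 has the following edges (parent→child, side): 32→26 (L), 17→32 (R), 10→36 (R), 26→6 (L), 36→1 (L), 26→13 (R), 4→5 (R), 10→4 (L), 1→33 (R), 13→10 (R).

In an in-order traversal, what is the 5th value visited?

4

In-order visits the left subtree, then the node, then the right subtree.
At 17: no left child.
Visit 17.
At 17: go right to 32.
  At 32: go left to 26.
    At 26: go left to 6.
      6 is a leaf — visit 6.
    Visit 26.
    At 26: go right to 13.
      At 13: no left child.
      Visit 13.
      At 13: go right to 10.
        At 10: go left to 4.
          At 4: no left child.
          Visit 4.
          At 4: go right to 5.
            5 is a leaf — visit 5.
        Visit 10.
        At 10: go right to 36.
          At 36: go left to 1.
            At 1: no left child.
            Visit 1.
            At 1: go right to 33.
              33 is a leaf — visit 33.
          Visit 36.
          At 36: no right child.
  Visit 32.
  At 32: no right child.
Full in-order sequence: 17, 6, 26, 13, 4, 5, 10, 1, 33, 36, 32.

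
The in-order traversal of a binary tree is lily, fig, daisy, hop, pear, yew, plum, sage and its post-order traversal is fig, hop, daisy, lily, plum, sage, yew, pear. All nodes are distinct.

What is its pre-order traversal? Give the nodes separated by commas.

The last element of post-order is the root; it splits in-order into left and right subtrees.
Root pear: left subtree has 4 nodes {lily, fig, daisy, hop}, right has 3 {yew, plum, sage}.
  Root lily: left subtree has 0 nodes { }, right has 3 {fig, daisy, hop}.
    Root daisy: left subtree has 1 node {fig}, right has 1 {hop}.
  Root yew: left subtree has 0 nodes { }, right has 2 {plum, sage}.
    Root sage: left subtree has 1 node {plum}, right has 0 { }.

pear, lily, daisy, fig, hop, yew, sage, plum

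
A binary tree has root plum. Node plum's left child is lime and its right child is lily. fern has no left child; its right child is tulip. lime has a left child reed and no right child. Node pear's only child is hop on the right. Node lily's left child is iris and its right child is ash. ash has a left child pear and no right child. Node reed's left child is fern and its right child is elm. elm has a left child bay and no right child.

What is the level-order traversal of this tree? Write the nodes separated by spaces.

plum lime lily reed iris ash fern elm pear tulip bay hop

Level-order visits nodes level by level from the root, left to right within each level.
Level 0: plum
Level 1: lime, lily
Level 2: reed, iris, ash
Level 3: fern, elm, pear
Level 4: tulip, bay, hop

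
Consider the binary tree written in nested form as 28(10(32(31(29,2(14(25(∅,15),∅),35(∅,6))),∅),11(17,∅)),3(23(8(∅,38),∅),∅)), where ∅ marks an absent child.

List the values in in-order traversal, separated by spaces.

29 31 25 15 14 2 35 6 32 10 17 11 28 8 38 23 3

In-order visits the left subtree, then the node, then the right subtree.
At 28: go left to 10.
  At 10: go left to 32.
    At 32: go left to 31.
      At 31: go left to 29.
        29 is a leaf — visit 29.
      Visit 31.
      At 31: go right to 2.
        At 2: go left to 14.
          At 14: go left to 25.
            At 25: no left child.
            Visit 25.
            At 25: go right to 15.
              15 is a leaf — visit 15.
          Visit 14.
          At 14: no right child.
        Visit 2.
        At 2: go right to 35.
          At 35: no left child.
          Visit 35.
          At 35: go right to 6.
            6 is a leaf — visit 6.
    Visit 32.
    At 32: no right child.
  Visit 10.
  At 10: go right to 11.
    At 11: go left to 17.
      17 is a leaf — visit 17.
    Visit 11.
    At 11: no right child.
Visit 28.
At 28: go right to 3.
  At 3: go left to 23.
    At 23: go left to 8.
      At 8: no left child.
      Visit 8.
      At 8: go right to 38.
        38 is a leaf — visit 38.
    Visit 23.
    At 23: no right child.
  Visit 3.
  At 3: no right child.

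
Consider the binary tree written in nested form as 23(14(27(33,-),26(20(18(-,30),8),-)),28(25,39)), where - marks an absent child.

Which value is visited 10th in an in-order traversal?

In-order visits the left subtree, then the node, then the right subtree.
At 23: go left to 14.
  At 14: go left to 27.
    At 27: go left to 33.
      33 is a leaf — visit 33.
    Visit 27.
    At 27: no right child.
  Visit 14.
  At 14: go right to 26.
    At 26: go left to 20.
      At 20: go left to 18.
        At 18: no left child.
        Visit 18.
        At 18: go right to 30.
          30 is a leaf — visit 30.
      Visit 20.
      At 20: go right to 8.
        8 is a leaf — visit 8.
    Visit 26.
    At 26: no right child.
Visit 23.
At 23: go right to 28.
  At 28: go left to 25.
    25 is a leaf — visit 25.
  Visit 28.
  At 28: go right to 39.
    39 is a leaf — visit 39.
Full in-order sequence: 33, 27, 14, 18, 30, 20, 8, 26, 23, 25, 28, 39.

25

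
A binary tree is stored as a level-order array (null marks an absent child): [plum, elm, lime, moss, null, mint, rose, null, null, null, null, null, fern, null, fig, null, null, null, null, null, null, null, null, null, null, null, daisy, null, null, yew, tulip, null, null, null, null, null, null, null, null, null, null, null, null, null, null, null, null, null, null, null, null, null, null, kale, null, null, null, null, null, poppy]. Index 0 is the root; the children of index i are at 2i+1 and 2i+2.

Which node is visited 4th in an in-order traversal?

In-order visits the left subtree, then the node, then the right subtree.
At plum: go left to elm.
  At elm: go left to moss.
    moss is a leaf — visit moss.
  Visit elm.
  At elm: no right child.
Visit plum.
At plum: go right to lime.
  At lime: go left to mint.
    At mint: no left child.
    Visit mint.
    At mint: go right to fern.
      At fern: no left child.
      Visit fern.
      At fern: go right to daisy.
        At daisy: go left to kale.
          kale is a leaf — visit kale.
        Visit daisy.
        At daisy: no right child.
  Visit lime.
  At lime: go right to rose.
    At rose: no left child.
    Visit rose.
    At rose: go right to fig.
      At fig: go left to yew.
        At yew: go left to poppy.
          poppy is a leaf — visit poppy.
        Visit yew.
        At yew: no right child.
      Visit fig.
      At fig: go right to tulip.
        tulip is a leaf — visit tulip.
Full in-order sequence: moss, elm, plum, mint, fern, kale, daisy, lime, rose, poppy, yew, fig, tulip.

mint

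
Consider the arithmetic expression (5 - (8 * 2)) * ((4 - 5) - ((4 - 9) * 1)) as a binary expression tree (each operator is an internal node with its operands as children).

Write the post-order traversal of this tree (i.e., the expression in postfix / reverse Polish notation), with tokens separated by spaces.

5 8 2 * - 4 5 - 4 9 - 1 * - *

Post-order on an expression tree gives postfix notation: for each operator, emit left operand, right operand, then the operator.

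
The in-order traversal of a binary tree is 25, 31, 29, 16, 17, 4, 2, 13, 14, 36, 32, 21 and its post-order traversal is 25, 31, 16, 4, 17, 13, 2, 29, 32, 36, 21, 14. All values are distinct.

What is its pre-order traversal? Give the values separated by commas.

The last element of post-order is the root; it splits in-order into left and right subtrees.
Root 14: left subtree has 8 nodes {25, 31, 29, 16, 17, 4, 2, 13}, right has 3 {36, 32, 21}.
  Root 29: left subtree has 2 nodes {25, 31}, right has 5 {16, 17, 4, 2, 13}.
    Root 31: left subtree has 1 node {25}, right has 0 { }.
    Root 2: left subtree has 3 nodes {16, 17, 4}, right has 1 {13}.
      Root 17: left subtree has 1 node {16}, right has 1 {4}.
  Root 21: left subtree has 2 nodes {36, 32}, right has 0 { }.
    Root 36: left subtree has 0 nodes { }, right has 1 {32}.

14, 29, 31, 25, 2, 17, 16, 4, 13, 21, 36, 32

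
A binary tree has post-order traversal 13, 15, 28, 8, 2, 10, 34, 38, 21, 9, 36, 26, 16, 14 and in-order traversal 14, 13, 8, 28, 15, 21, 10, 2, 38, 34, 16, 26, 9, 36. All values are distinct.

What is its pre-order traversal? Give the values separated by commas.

The last element of post-order is the root; it splits in-order into left and right subtrees.
Root 14: left subtree has 0 nodes { }, right has 13 {13, 8, 28, 15, 21, 10, 2, 38, 34, 16, 26, 9, 36}.
  Root 16: left subtree has 9 nodes {13, 8, 28, 15, 21, 10, 2, 38, 34}, right has 3 {26, 9, 36}.
    Root 21: left subtree has 4 nodes {13, 8, 28, 15}, right has 4 {10, 2, 38, 34}.
      Root 8: left subtree has 1 node {13}, right has 2 {28, 15}.
        Root 28: left subtree has 0 nodes { }, right has 1 {15}.
      Root 38: left subtree has 2 nodes {10, 2}, right has 1 {34}.
        Root 10: left subtree has 0 nodes { }, right has 1 {2}.
    Root 26: left subtree has 0 nodes { }, right has 2 {9, 36}.
      Root 36: left subtree has 1 node {9}, right has 0 { }.

14, 16, 21, 8, 13, 28, 15, 38, 10, 2, 34, 26, 36, 9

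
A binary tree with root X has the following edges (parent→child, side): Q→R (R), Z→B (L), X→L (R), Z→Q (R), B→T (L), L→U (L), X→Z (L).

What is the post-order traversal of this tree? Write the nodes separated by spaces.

Post-order visits the left subtree, then the right subtree, then the node.
At X: go left to Z.
  At Z: go left to B.
    At B: go left to T.
      T is a leaf — visit T.
    At B: no right child.
    Visit B.
  At Z: go right to Q.
    At Q: no left child.
    At Q: go right to R.
      R is a leaf — visit R.
    Visit Q.
  Visit Z.
At X: go right to L.
  At L: go left to U.
    U is a leaf — visit U.
  At L: no right child.
  Visit L.
Visit X.

T B R Q Z U L X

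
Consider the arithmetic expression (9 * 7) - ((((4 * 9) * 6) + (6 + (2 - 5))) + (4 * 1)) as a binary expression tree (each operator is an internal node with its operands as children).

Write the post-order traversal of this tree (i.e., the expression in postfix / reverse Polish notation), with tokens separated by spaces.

Post-order on an expression tree gives postfix notation: for each operator, emit left operand, right operand, then the operator.

9 7 * 4 9 * 6 * 6 2 5 - + + 4 1 * + -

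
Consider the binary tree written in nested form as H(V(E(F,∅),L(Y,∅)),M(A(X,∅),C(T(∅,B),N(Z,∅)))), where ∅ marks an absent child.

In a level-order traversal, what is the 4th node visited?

Level-order visits nodes level by level from the root, left to right within each level.
Level 0: H
Level 1: V, M
Level 2: E, L, A, C
Level 3: F, Y, X, T, N
Level 4: B, Z
Full level-order sequence: H, V, M, E, L, A, C, F, Y, X, T, N, B, Z.

E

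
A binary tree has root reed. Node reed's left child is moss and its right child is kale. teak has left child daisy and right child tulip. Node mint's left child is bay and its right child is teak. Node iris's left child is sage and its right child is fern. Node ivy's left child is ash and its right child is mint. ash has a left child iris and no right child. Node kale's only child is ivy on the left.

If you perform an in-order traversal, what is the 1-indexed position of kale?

In-order visits the left subtree, then the node, then the right subtree.
At reed: go left to moss.
  moss is a leaf — visit moss.
Visit reed.
At reed: go right to kale.
  At kale: go left to ivy.
    At ivy: go left to ash.
      At ash: go left to iris.
        At iris: go left to sage.
          sage is a leaf — visit sage.
        Visit iris.
        At iris: go right to fern.
          fern is a leaf — visit fern.
      Visit ash.
      At ash: no right child.
    Visit ivy.
    At ivy: go right to mint.
      At mint: go left to bay.
        bay is a leaf — visit bay.
      Visit mint.
      At mint: go right to teak.
        At teak: go left to daisy.
          daisy is a leaf — visit daisy.
        Visit teak.
        At teak: go right to tulip.
          tulip is a leaf — visit tulip.
  Visit kale.
  At kale: no right child.
Full in-order sequence: moss, reed, sage, iris, fern, ash, ivy, bay, mint, daisy, teak, tulip, kale.

13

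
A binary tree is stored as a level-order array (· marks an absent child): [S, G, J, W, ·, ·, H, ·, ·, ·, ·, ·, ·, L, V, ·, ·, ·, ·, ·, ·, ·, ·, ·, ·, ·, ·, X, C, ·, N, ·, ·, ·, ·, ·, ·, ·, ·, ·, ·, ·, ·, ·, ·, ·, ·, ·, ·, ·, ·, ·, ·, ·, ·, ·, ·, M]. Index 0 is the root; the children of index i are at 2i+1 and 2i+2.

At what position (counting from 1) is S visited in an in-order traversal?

In-order visits the left subtree, then the node, then the right subtree.
At S: go left to G.
  At G: go left to W.
    W is a leaf — visit W.
  Visit G.
  At G: no right child.
Visit S.
At S: go right to J.
  At J: no left child.
  Visit J.
  At J: go right to H.
    At H: go left to L.
      At L: go left to X.
        X is a leaf — visit X.
      Visit L.
      At L: go right to C.
        At C: go left to M.
          M is a leaf — visit M.
        Visit C.
        At C: no right child.
    Visit H.
    At H: go right to V.
      At V: no left child.
      Visit V.
      At V: go right to N.
        N is a leaf — visit N.
Full in-order sequence: W, G, S, J, X, L, M, C, H, V, N.

3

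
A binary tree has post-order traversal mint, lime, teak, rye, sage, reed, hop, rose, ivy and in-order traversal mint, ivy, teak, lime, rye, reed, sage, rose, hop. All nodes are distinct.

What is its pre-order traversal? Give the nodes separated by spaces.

The last element of post-order is the root; it splits in-order into left and right subtrees.
Root ivy: left subtree has 1 node {mint}, right has 7 {teak, lime, rye, reed, sage, rose, hop}.
  Root rose: left subtree has 5 nodes {teak, lime, rye, reed, sage}, right has 1 {hop}.
    Root reed: left subtree has 3 nodes {teak, lime, rye}, right has 1 {sage}.
      Root rye: left subtree has 2 nodes {teak, lime}, right has 0 { }.
        Root teak: left subtree has 0 nodes { }, right has 1 {lime}.

ivy mint rose reed rye teak lime sage hop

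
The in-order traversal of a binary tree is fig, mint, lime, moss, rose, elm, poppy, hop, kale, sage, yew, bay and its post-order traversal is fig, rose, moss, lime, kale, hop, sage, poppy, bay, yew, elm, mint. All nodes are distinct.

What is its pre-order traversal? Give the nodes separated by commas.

mint, fig, elm, lime, moss, rose, yew, poppy, sage, hop, kale, bay

The last element of post-order is the root; it splits in-order into left and right subtrees.
Root mint: left subtree has 1 node {fig}, right has 10 {lime, moss, rose, elm, poppy, hop, kale, sage, yew, bay}.
  Root elm: left subtree has 3 nodes {lime, moss, rose}, right has 6 {poppy, hop, kale, sage, yew, bay}.
    Root lime: left subtree has 0 nodes { }, right has 2 {moss, rose}.
      Root moss: left subtree has 0 nodes { }, right has 1 {rose}.
    Root yew: left subtree has 4 nodes {poppy, hop, kale, sage}, right has 1 {bay}.
      Root poppy: left subtree has 0 nodes { }, right has 3 {hop, kale, sage}.
        Root sage: left subtree has 2 nodes {hop, kale}, right has 0 { }.
          Root hop: left subtree has 0 nodes { }, right has 1 {kale}.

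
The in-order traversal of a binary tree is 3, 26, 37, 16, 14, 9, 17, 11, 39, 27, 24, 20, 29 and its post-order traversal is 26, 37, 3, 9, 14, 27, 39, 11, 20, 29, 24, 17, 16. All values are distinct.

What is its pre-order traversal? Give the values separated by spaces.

The last element of post-order is the root; it splits in-order into left and right subtrees.
Root 16: left subtree has 3 nodes {3, 26, 37}, right has 9 {14, 9, 17, 11, 39, 27, 24, 20, 29}.
  Root 3: left subtree has 0 nodes { }, right has 2 {26, 37}.
    Root 37: left subtree has 1 node {26}, right has 0 { }.
  Root 17: left subtree has 2 nodes {14, 9}, right has 6 {11, 39, 27, 24, 20, 29}.
    Root 14: left subtree has 0 nodes { }, right has 1 {9}.
    Root 24: left subtree has 3 nodes {11, 39, 27}, right has 2 {20, 29}.
      Root 11: left subtree has 0 nodes { }, right has 2 {39, 27}.
        Root 39: left subtree has 0 nodes { }, right has 1 {27}.
      Root 29: left subtree has 1 node {20}, right has 0 { }.

16 3 37 26 17 14 9 24 11 39 27 29 20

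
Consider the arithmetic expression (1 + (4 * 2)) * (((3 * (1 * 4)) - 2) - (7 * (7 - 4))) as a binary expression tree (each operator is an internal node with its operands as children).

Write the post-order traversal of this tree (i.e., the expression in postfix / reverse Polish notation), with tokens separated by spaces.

Post-order on an expression tree gives postfix notation: for each operator, emit left operand, right operand, then the operator.

1 4 2 * + 3 1 4 * * 2 - 7 7 4 - * - *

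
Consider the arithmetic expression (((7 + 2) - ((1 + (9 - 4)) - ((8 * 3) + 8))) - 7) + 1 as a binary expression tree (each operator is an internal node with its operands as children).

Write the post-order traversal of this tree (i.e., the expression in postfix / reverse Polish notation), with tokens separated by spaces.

Post-order on an expression tree gives postfix notation: for each operator, emit left operand, right operand, then the operator.

7 2 + 1 9 4 - + 8 3 * 8 + - - 7 - 1 +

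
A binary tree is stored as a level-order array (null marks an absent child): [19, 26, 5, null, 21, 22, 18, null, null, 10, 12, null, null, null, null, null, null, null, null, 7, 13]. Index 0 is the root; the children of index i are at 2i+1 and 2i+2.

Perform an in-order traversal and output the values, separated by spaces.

In-order visits the left subtree, then the node, then the right subtree.
At 19: go left to 26.
  At 26: no left child.
  Visit 26.
  At 26: go right to 21.
    At 21: go left to 10.
      At 10: go left to 7.
        7 is a leaf — visit 7.
      Visit 10.
      At 10: go right to 13.
        13 is a leaf — visit 13.
    Visit 21.
    At 21: go right to 12.
      12 is a leaf — visit 12.
Visit 19.
At 19: go right to 5.
  At 5: go left to 22.
    22 is a leaf — visit 22.
  Visit 5.
  At 5: go right to 18.
    18 is a leaf — visit 18.

26 7 10 13 21 12 19 22 5 18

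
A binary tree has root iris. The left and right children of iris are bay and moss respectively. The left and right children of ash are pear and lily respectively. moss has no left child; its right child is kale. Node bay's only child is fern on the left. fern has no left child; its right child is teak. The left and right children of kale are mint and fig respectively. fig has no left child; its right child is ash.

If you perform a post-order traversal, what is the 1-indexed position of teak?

Post-order visits the left subtree, then the right subtree, then the node.
At iris: go left to bay.
  At bay: go left to fern.
    At fern: no left child.
    At fern: go right to teak.
      teak is a leaf — visit teak.
    Visit fern.
  At bay: no right child.
  Visit bay.
At iris: go right to moss.
  At moss: no left child.
  At moss: go right to kale.
    At kale: go left to mint.
      mint is a leaf — visit mint.
    At kale: go right to fig.
      At fig: no left child.
      At fig: go right to ash.
        At ash: go left to pear.
          pear is a leaf — visit pear.
        At ash: go right to lily.
          lily is a leaf — visit lily.
        Visit ash.
      Visit fig.
    Visit kale.
  Visit moss.
Visit iris.
Full post-order sequence: teak, fern, bay, mint, pear, lily, ash, fig, kale, moss, iris.

1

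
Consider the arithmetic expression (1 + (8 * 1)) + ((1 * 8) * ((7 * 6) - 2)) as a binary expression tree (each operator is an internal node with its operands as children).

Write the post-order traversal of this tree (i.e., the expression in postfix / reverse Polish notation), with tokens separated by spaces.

1 8 1 * + 1 8 * 7 6 * 2 - * +

Post-order on an expression tree gives postfix notation: for each operator, emit left operand, right operand, then the operator.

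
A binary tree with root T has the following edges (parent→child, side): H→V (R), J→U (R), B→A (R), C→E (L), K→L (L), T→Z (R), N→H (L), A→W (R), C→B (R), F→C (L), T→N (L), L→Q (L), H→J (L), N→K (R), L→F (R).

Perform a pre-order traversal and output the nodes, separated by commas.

Pre-order visits the node, then its left subtree, then its right subtree.
Visit T.
At T: go left to N.
  Visit N.
  At N: go left to H.
    Visit H.
    At H: go left to J.
      Visit J.
      At J: no left child.
      At J: go right to U.
        U is a leaf — visit U.
    At H: go right to V.
      V is a leaf — visit V.
  At N: go right to K.
    Visit K.
    At K: go left to L.
      Visit L.
      At L: go left to Q.
        Q is a leaf — visit Q.
      At L: go right to F.
        Visit F.
        At F: go left to C.
          Visit C.
          At C: go left to E.
            E is a leaf — visit E.
          At C: go right to B.
            Visit B.
            At B: no left child.
            At B: go right to A.
              Visit A.
              At A: no left child.
              At A: go right to W.
                W is a leaf — visit W.
        At F: no right child.
    At K: no right child.
At T: go right to Z.
  Z is a leaf — visit Z.

T, N, H, J, U, V, K, L, Q, F, C, E, B, A, W, Z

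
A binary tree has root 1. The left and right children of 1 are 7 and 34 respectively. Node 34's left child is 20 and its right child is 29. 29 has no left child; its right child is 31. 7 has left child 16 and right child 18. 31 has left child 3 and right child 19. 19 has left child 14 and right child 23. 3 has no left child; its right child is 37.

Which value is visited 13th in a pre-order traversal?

23

Pre-order visits the node, then its left subtree, then its right subtree.
Visit 1.
At 1: go left to 7.
  Visit 7.
  At 7: go left to 16.
    16 is a leaf — visit 16.
  At 7: go right to 18.
    18 is a leaf — visit 18.
At 1: go right to 34.
  Visit 34.
  At 34: go left to 20.
    20 is a leaf — visit 20.
  At 34: go right to 29.
    Visit 29.
    At 29: no left child.
    At 29: go right to 31.
      Visit 31.
      At 31: go left to 3.
        Visit 3.
        At 3: no left child.
        At 3: go right to 37.
          37 is a leaf — visit 37.
      At 31: go right to 19.
        Visit 19.
        At 19: go left to 14.
          14 is a leaf — visit 14.
        At 19: go right to 23.
          23 is a leaf — visit 23.
Full pre-order sequence: 1, 7, 16, 18, 34, 20, 29, 31, 3, 37, 19, 14, 23.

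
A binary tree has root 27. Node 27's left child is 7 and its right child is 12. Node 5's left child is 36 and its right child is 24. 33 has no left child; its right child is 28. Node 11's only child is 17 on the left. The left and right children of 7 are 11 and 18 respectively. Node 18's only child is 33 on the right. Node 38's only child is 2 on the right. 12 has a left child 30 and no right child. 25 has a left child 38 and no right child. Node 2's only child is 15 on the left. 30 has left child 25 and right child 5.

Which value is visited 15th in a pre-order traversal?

36

Pre-order visits the node, then its left subtree, then its right subtree.
Visit 27.
At 27: go left to 7.
  Visit 7.
  At 7: go left to 11.
    Visit 11.
    At 11: go left to 17.
      17 is a leaf — visit 17.
    At 11: no right child.
  At 7: go right to 18.
    Visit 18.
    At 18: no left child.
    At 18: go right to 33.
      Visit 33.
      At 33: no left child.
      At 33: go right to 28.
        28 is a leaf — visit 28.
At 27: go right to 12.
  Visit 12.
  At 12: go left to 30.
    Visit 30.
    At 30: go left to 25.
      Visit 25.
      At 25: go left to 38.
        Visit 38.
        At 38: no left child.
        At 38: go right to 2.
          Visit 2.
          At 2: go left to 15.
            15 is a leaf — visit 15.
          At 2: no right child.
      At 25: no right child.
    At 30: go right to 5.
      Visit 5.
      At 5: go left to 36.
        36 is a leaf — visit 36.
      At 5: go right to 24.
        24 is a leaf — visit 24.
  At 12: no right child.
Full pre-order sequence: 27, 7, 11, 17, 18, 33, 28, 12, 30, 25, 38, 2, 15, 5, 36, 24.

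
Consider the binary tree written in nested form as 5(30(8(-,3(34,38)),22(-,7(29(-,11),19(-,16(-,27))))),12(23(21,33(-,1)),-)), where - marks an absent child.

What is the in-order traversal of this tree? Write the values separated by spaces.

8 34 3 38 30 22 29 11 7 19 16 27 5 21 23 33 1 12

In-order visits the left subtree, then the node, then the right subtree.
At 5: go left to 30.
  At 30: go left to 8.
    At 8: no left child.
    Visit 8.
    At 8: go right to 3.
      At 3: go left to 34.
        34 is a leaf — visit 34.
      Visit 3.
      At 3: go right to 38.
        38 is a leaf — visit 38.
  Visit 30.
  At 30: go right to 22.
    At 22: no left child.
    Visit 22.
    At 22: go right to 7.
      At 7: go left to 29.
        At 29: no left child.
        Visit 29.
        At 29: go right to 11.
          11 is a leaf — visit 11.
      Visit 7.
      At 7: go right to 19.
        At 19: no left child.
        Visit 19.
        At 19: go right to 16.
          At 16: no left child.
          Visit 16.
          At 16: go right to 27.
            27 is a leaf — visit 27.
Visit 5.
At 5: go right to 12.
  At 12: go left to 23.
    At 23: go left to 21.
      21 is a leaf — visit 21.
    Visit 23.
    At 23: go right to 33.
      At 33: no left child.
      Visit 33.
      At 33: go right to 1.
        1 is a leaf — visit 1.
  Visit 12.
  At 12: no right child.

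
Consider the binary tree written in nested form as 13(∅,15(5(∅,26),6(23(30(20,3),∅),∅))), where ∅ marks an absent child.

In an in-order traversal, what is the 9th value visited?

6

In-order visits the left subtree, then the node, then the right subtree.
At 13: no left child.
Visit 13.
At 13: go right to 15.
  At 15: go left to 5.
    At 5: no left child.
    Visit 5.
    At 5: go right to 26.
      26 is a leaf — visit 26.
  Visit 15.
  At 15: go right to 6.
    At 6: go left to 23.
      At 23: go left to 30.
        At 30: go left to 20.
          20 is a leaf — visit 20.
        Visit 30.
        At 30: go right to 3.
          3 is a leaf — visit 3.
      Visit 23.
      At 23: no right child.
    Visit 6.
    At 6: no right child.
Full in-order sequence: 13, 5, 26, 15, 20, 30, 3, 23, 6.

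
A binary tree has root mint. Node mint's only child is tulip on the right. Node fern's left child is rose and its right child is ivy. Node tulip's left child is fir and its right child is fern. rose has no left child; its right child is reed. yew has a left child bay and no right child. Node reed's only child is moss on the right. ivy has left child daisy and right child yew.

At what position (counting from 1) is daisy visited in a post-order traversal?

Post-order visits the left subtree, then the right subtree, then the node.
At mint: no left child.
At mint: go right to tulip.
  At tulip: go left to fir.
    fir is a leaf — visit fir.
  At tulip: go right to fern.
    At fern: go left to rose.
      At rose: no left child.
      At rose: go right to reed.
        At reed: no left child.
        At reed: go right to moss.
          moss is a leaf — visit moss.
        Visit reed.
      Visit rose.
    At fern: go right to ivy.
      At ivy: go left to daisy.
        daisy is a leaf — visit daisy.
      At ivy: go right to yew.
        At yew: go left to bay.
          bay is a leaf — visit bay.
        At yew: no right child.
        Visit yew.
      Visit ivy.
    Visit fern.
  Visit tulip.
Visit mint.
Full post-order sequence: fir, moss, reed, rose, daisy, bay, yew, ivy, fern, tulip, mint.

5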